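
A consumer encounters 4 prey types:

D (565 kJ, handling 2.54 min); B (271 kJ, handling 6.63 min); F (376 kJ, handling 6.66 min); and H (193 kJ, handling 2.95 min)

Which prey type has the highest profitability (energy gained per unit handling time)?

In descending order of E/h:
D: 565/2.54 = 222 kJ/min
H: 193/2.95 = 65.4 kJ/min
F: 376/6.66 = 56.5 kJ/min
B: 271/6.63 = 40.9 kJ/min

D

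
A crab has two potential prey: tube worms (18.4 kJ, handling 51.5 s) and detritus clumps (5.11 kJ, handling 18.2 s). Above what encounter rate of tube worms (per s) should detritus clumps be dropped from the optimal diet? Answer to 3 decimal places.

0.071 per s

At the threshold, the rate on tube worms alone equals the profitability of detritus clumps: λ·18.4/(1 + λ·51.5) = 5.11/18.2 = 0.2808.
Rearranging, λ(18.4 − 0.2808×51.5) = 0.2808, so λ = 0.2808/3.94 = 0.07125 per s.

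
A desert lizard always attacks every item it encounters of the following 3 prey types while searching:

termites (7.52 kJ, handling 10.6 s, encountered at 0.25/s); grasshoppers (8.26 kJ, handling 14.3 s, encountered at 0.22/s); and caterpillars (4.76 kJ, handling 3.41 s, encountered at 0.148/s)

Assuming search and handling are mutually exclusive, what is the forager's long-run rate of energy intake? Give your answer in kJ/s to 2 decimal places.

0.60 kJ/s

Energy encountered per unit search time: 0.25×7.52 + 0.22×8.26 + 0.148×4.76 = 4.402 kJ/s.
Handling time per unit search time: 0.25×10.6 + 0.22×14.3 + 0.148×3.41 = 6.301.
Rate = 4.402/(1 + 6.301) = 0.6029 kJ/s.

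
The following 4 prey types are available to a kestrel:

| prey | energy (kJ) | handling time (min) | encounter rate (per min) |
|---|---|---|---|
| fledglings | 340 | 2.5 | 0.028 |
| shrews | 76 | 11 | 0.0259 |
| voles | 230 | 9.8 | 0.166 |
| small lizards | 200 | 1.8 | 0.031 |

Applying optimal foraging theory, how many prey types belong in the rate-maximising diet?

E/h in descending order: fledglings 136, small lizards 111, voles 23.5, shrews 6.91 kJ/min. The optimal diet is the largest prefix of this list for which every included type satisfies E_i/h_i > R on the types above it.
Rate on top 1: 8.897. small lizards: 111 > 8.897 → include.
Rate on top 2: 13.96. voles: 23.5 > 13.96 → include.
Rate on top 3: 19.58. shrews: 6.91 < 19.58 → exclude; stop.
Optimal diet: fledglings, small lizards, voles — 3 of 4 types.

3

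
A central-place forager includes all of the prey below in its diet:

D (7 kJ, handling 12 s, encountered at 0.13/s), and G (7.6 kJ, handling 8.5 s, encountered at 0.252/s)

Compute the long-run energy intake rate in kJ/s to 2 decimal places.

0.60 kJ/s

R = Σλ_iE_i / (1 + Σλ_ih_i)
Numerator: 0.13×7 + 0.252×7.6 = 2.825
Denominator: 1 + 0.13×12 + 0.252×8.5 = 4.702
R = 2.825/4.702 = 0.6009 kJ/s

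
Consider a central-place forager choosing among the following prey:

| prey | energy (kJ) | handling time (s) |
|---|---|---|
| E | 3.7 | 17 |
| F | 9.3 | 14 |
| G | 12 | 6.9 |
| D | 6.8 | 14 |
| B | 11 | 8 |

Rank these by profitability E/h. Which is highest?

In descending order of E/h:
G: 12/6.9 = 1.74 kJ/s
B: 11/8 = 1.38 kJ/s
F: 9.3/14 = 0.664 kJ/s
D: 6.8/14 = 0.486 kJ/s
E: 3.7/17 = 0.218 kJ/s

G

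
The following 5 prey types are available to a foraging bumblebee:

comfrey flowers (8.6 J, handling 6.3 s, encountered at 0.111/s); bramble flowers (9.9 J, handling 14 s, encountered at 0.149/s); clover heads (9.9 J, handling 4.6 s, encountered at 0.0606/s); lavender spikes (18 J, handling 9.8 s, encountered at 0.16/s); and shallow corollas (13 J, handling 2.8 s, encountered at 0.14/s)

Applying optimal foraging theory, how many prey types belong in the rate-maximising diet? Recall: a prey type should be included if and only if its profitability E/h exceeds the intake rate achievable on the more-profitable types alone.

3

Profitabilities (E/h, J/s): shallow corollas 4.64, clover heads 2.15, lavender spikes 1.84, comfrey flowers 1.37, bramble flowers 0.707. Add prey in this order while the next type's profitability exceeds the intake rate on those already taken.
Rate on top 1: 1.307. clover heads: 2.15 > 1.307 → include.
Rate on top 2: 1.448. lavender spikes: 1.84 > 1.448 → include.
Rate on top 3: 1.636. comfrey flowers: 1.37 < 1.636 → exclude; stop.
Optimal diet: shallow corollas, clover heads, lavender spikes — 3 of 5 types.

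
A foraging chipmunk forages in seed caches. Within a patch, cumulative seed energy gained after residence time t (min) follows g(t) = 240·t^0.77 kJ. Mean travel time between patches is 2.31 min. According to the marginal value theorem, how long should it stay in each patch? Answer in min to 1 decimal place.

Maximise g(t)/(T+t): set derivative to zero → g'(t)(T+t) = g(t).
g'(t) = 0.77·240·t^-0.23. Setting 0.77·240·t^-0.23 = 240·t^0.77/(2.31+t) gives 0.77(2.31+t) = t, so 0.23·t = 0.77×2.31.
t* = 0.77×2.31/0.23 = 7.733 min.

7.7 min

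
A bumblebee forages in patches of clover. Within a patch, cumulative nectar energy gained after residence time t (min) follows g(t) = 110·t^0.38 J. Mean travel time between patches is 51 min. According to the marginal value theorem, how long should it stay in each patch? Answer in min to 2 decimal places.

31.26 min

Maximise g(t)/(T+t): set derivative to zero → g'(t)(T+t) = g(t).
g'(t) = 0.38·110·t^-0.62. Setting 0.38·110·t^-0.62 = 110·t^0.38/(51+t) gives 0.38(51+t) = t, so 0.62·t = 0.38×51.
t* = 0.38×51/0.62 = 31.26 min.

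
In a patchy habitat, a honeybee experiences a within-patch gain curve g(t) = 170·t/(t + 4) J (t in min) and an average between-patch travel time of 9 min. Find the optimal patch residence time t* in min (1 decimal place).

6.0 min

By the marginal value theorem, leave when the instantaneous gain rate g'(t) equals the habitat-wide average g(t)/(T + t).
g'(t) = 170·4/(t + 4)². Setting 170·4/(t+4)² = 170t/[(t+4)(9+t)] gives 4(9+t) = t(t+4), so t² = 4×9 = 36.
t* = √36 = 6 min.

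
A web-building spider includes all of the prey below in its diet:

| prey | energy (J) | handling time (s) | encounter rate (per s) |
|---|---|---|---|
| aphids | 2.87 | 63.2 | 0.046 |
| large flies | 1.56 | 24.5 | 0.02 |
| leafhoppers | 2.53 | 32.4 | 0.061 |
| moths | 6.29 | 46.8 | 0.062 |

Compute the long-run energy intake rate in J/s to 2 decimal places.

R = Σλ_iE_i / (1 + Σλ_ih_i)
Numerator: 0.046×2.87 + 0.02×1.56 + 0.061×2.53 + 0.062×6.29 = 0.7075
Denominator: 1 + 0.046×63.2 + 0.02×24.5 + 0.061×32.4 + 0.062×46.8 = 9.275
R = 0.7075/9.275 = 0.07628 J/s

0.08 J/s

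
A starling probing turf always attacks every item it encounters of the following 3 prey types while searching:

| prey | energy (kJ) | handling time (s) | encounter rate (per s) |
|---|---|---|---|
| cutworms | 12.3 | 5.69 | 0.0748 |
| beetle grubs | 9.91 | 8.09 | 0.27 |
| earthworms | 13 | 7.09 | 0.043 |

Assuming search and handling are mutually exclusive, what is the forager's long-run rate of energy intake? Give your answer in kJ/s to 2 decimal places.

1.06 kJ/s

R = (0.0748×12.3 + 0.27×9.91 + 0.043×13) / (1 + 0.0748×5.69 + 0.27×8.09 + 0.043×7.09) = 4.155/3.915 = 1.061 kJ/s.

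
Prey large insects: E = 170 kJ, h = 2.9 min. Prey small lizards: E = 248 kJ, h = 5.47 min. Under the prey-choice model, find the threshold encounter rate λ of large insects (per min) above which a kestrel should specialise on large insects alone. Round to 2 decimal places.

1.18 per min

The zero-one rule: include small lizards iff E₂/h₂ > λE₁/(1+λh₁). Equality gives the switch point.
λE₁h₂ = E₂ + λE₂h₁ ⇒ λ = E₂/(E₁h₂ − E₂h₁) = 248/(929.9 − 719.2) = 1.177 per min.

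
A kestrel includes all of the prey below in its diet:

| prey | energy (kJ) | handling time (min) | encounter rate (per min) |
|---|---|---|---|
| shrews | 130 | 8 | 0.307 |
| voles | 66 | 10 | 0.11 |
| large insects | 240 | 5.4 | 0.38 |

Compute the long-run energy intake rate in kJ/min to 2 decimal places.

20.94 kJ/min

R = Σλ_iE_i / (1 + Σλ_ih_i)
Numerator: 0.307×130 + 0.11×66 + 0.38×240 = 138.4
Denominator: 1 + 0.307×8 + 0.11×10 + 0.38×5.4 = 6.608
R = 138.4/6.608 = 20.94 kJ/min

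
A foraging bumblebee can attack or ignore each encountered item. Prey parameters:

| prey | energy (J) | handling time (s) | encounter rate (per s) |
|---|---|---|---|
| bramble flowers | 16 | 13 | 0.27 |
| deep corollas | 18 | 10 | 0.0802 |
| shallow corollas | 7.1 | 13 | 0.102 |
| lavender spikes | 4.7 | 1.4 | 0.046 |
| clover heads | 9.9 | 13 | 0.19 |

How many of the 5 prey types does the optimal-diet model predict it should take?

3

Profitabilities (E/h, J/s): lavender spikes 3.36, deep corollas 1.8, bramble flowers 1.23, clover heads 0.762, shallow corollas 0.546. Add prey in this order while the next type's profitability exceeds the intake rate on those already taken.
Rate on top 1: 0.2031. deep corollas: 1.8 > 0.2031 → include.
Rate on top 2: 0.8893. bramble flowers: 1.23 > 0.8893 → include.
Rate on top 3: 1.112. clover heads: 0.762 < 1.112 → exclude; stop.
Optimal diet: lavender spikes, deep corollas, bramble flowers — 3 of 5 types.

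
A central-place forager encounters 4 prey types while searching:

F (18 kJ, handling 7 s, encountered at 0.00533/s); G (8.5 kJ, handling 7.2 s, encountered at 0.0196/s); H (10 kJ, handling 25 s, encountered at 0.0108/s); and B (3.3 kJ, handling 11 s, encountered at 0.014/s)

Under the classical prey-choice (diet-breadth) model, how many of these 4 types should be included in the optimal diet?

Profitabilities (E/h, kJ/s): F 2.57, G 1.18, H 0.4, B 0.3. Add prey in this order while the next type's profitability exceeds the intake rate on those already taken.
Rate on top 1: 0.09249. G: 1.18 > 0.09249 → include.
Rate on top 2: 0.2228. H: 0.4 > 0.2228 → include.
Rate on top 3: 0.2558. B: 0.3 > 0.2558 → include.
Optimal diet: F, G, H, B — 4 of 4 types.

4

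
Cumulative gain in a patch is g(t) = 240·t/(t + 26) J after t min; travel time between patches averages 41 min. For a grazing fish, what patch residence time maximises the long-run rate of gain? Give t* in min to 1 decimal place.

32.6 min

Optimal t* satisfies g'(t*) = g(t*)/(T + t*).
g'(t) = 240·26/(t + 26)². Setting 240·26/(t+26)² = 240t/[(t+26)(41+t)] gives 26(41+t) = t(t+26), so t² = 26×41 = 1066.
t* = √1066 = 32.65 min.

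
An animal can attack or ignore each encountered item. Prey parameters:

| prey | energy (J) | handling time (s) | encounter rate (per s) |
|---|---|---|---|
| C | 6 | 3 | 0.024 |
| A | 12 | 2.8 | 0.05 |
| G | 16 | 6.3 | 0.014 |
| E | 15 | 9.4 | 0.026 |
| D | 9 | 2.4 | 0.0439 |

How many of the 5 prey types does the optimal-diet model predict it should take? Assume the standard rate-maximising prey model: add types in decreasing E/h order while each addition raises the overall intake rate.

5

Rank by E/h (J/s): A 4.29, D 3.75, G 2.54, C 2, E 1.6. Include each in turn until the next type's E/h falls below the running intake rate.
Rate on top 1: 0.5263. D: 3.75 > 0.5263 → include.
Rate on top 2: 0.799. G: 2.54 > 0.799 → include.
Rate on top 3: 0.9142. C: 2 > 0.9142 → include.
Rate on top 4: 0.9698. E: 1.6 > 0.9698 → include.
Optimal diet: A, D, G, C, E — 5 of 5 types.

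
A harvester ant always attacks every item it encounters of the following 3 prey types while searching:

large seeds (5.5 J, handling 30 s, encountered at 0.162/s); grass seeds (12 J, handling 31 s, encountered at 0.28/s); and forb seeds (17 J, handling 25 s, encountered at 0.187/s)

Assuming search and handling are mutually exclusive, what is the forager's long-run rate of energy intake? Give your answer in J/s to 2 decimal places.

0.39 J/s

Energy encountered per unit search time: 0.162×5.5 + 0.28×12 + 0.187×17 = 7.43 J/s.
Handling time per unit search time: 0.162×30 + 0.28×31 + 0.187×25 = 18.22.
Rate = 7.43/(1 + 18.22) = 0.3867 J/s.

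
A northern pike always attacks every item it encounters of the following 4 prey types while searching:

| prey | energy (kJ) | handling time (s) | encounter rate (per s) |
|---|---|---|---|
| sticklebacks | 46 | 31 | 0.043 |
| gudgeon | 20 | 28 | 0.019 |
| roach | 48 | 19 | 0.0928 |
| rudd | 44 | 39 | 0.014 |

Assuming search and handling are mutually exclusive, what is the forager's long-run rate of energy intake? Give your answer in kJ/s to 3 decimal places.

1.436 kJ/s

R = Σλ_iE_i / (1 + Σλ_ih_i)
Numerator: 0.043×46 + 0.019×20 + 0.0928×48 + 0.014×44 = 7.428
Denominator: 1 + 0.043×31 + 0.019×28 + 0.0928×19 + 0.014×39 = 5.174
R = 7.428/5.174 = 1.436 kJ/s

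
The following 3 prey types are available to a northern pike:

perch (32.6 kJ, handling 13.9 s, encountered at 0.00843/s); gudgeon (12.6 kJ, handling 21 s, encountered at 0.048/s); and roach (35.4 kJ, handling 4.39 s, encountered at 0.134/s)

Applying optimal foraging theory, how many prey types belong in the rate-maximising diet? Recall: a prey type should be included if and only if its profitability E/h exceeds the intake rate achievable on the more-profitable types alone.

1

E/h in descending order: roach 8.06, perch 2.35, gudgeon 0.6 kJ/s. The optimal diet is the largest prefix of this list for which every included type satisfies E_i/h_i > R on the types above it.
Rate on top 1: 2.987. perch: 2.35 < 2.987 → exclude; stop.
Optimal diet: roach — 1 of 3 types.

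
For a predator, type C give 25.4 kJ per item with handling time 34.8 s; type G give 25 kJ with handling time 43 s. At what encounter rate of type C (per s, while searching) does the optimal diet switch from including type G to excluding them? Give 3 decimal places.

0.113 per s

Drop type G once their profitability E₂/h₂ falls below the rate achievable on type C alone: E₂/h₂ = λE₁/(1 + λh₁).
Solve for λ: λE₁h₂ = E₂(1 + λh₁) → λ(E₁h₂ − E₂h₁) = E₂ → λ = E₂/(E₁h₂ − E₂h₁).
λ = 25/(25.4×43 − 25×34.8) = 25/222.2 = 0.1125 per s.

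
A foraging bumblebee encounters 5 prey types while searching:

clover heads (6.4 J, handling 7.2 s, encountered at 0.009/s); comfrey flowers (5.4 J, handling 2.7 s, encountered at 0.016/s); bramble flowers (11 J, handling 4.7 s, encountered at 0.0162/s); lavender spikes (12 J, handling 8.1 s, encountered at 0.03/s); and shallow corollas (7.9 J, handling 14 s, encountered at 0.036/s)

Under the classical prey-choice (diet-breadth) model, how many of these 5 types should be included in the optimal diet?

5

Profitabilities (E/h, J/s): bramble flowers 2.34, comfrey flowers 2, lavender spikes 1.48, clover heads 0.889, shallow corollas 0.564. Add prey in this order while the next type's profitability exceeds the intake rate on those already taken.
Rate on top 1: 0.1656. comfrey flowers: 2 > 0.1656 → include.
Rate on top 2: 0.2364. lavender spikes: 1.48 > 0.2364 → include.
Rate on top 3: 0.4585. clover heads: 0.889 > 0.4585 → include.
Rate on top 4: 0.478. shallow corollas: 0.564 > 0.478 → include.
Optimal diet: bramble flowers, comfrey flowers, lavender spikes, clover heads, shallow corollas — 5 of 5 types.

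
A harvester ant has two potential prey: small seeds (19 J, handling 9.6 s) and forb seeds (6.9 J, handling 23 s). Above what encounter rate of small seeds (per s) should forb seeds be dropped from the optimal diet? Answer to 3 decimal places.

The zero-one rule: include forb seeds iff E₂/h₂ > λE₁/(1+λh₁). Equality gives the switch point.
λE₁h₂ = E₂ + λE₂h₁ ⇒ λ = E₂/(E₁h₂ − E₂h₁) = 6.9/(437 − 66.24) = 0.01861 per s.

0.019 per s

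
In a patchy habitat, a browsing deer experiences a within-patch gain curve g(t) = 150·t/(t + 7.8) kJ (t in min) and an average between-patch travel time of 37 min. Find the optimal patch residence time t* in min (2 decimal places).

By the marginal value theorem, leave when the instantaneous gain rate g'(t) equals the habitat-wide average g(t)/(T + t).
g'(t) = 150·7.8/(t + 7.8)². Setting 150·7.8/(t+7.8)² = 150t/[(t+7.8)(37+t)] gives 7.8(37+t) = t(t+7.8), so t² = 7.8×37 = 288.6.
t* = √288.6 = 16.99 min.

16.99 min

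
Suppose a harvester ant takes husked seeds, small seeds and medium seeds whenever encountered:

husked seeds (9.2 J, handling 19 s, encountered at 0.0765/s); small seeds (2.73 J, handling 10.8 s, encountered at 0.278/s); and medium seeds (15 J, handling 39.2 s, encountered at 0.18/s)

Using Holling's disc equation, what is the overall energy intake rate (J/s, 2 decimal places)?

0.33 J/s

R = Σλ_iE_i / (1 + Σλ_ih_i)
Numerator: 0.0765×9.2 + 0.278×2.73 + 0.18×15 = 4.163
Denominator: 1 + 0.0765×19 + 0.278×10.8 + 0.18×39.2 = 12.51
R = 4.163/12.51 = 0.3327 J/s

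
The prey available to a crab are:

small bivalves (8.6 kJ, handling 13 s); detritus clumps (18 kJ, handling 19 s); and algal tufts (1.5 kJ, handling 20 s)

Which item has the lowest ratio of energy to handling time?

algal tufts

Profitability E/h (kJ/s): small bivalves = 8.6/13 = 0.662, detritus clumps = 18/19 = 0.947, algal tufts = 1.5/20 = 0.075.
Ranked: detritus clumps > small bivalves > algal tufts.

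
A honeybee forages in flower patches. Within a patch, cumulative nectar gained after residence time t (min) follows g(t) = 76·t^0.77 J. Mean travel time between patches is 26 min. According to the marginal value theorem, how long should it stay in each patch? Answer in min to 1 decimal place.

By the marginal value theorem, leave when the instantaneous gain rate g'(t) equals the habitat-wide average g(t)/(T + t).
g'(t) = 0.77·76·t^-0.23. Setting 0.77·76·t^-0.23 = 76·t^0.77/(26+t) gives 0.77(26+t) = t, so 0.23·t = 0.77×26.
t* = 0.77×26/0.23 = 87.04 min.

87.0 min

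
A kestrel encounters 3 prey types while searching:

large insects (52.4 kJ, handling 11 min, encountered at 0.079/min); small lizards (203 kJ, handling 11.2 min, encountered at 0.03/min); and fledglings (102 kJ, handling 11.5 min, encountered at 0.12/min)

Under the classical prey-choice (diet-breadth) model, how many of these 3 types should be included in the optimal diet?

2

E/h in descending order: small lizards 18.1, fledglings 8.87, large insects 4.76 kJ/min. The optimal diet is the largest prefix of this list for which every included type satisfies E_i/h_i > R on the types above it.
Rate on top 1: 4.558. fledglings: 8.87 > 4.558 → include.
Rate on top 2: 6.749. large insects: 4.76 < 6.749 → exclude; stop.
Optimal diet: small lizards, fledglings — 2 of 3 types.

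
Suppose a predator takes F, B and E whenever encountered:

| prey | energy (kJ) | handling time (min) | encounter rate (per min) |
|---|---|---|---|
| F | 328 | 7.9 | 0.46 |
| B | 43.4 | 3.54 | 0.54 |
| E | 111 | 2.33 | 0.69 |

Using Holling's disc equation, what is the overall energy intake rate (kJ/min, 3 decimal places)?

30.774 kJ/min

R = (0.46×328 + 0.54×43.4 + 0.69×111) / (1 + 0.46×7.9 + 0.54×3.54 + 0.69×2.33) = 250.9/8.153 = 30.77 kJ/min.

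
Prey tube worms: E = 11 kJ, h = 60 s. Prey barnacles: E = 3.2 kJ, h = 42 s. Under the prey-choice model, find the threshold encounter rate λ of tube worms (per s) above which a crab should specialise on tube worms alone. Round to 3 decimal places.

0.012 per s

At the threshold, the rate on tube worms alone equals the profitability of barnacles: λ·11/(1 + λ·60) = 3.2/42 = 0.07619.
Rearranging, λ(11 − 0.07619×60) = 0.07619, so λ = 0.07619/6.429 = 0.01185 per s.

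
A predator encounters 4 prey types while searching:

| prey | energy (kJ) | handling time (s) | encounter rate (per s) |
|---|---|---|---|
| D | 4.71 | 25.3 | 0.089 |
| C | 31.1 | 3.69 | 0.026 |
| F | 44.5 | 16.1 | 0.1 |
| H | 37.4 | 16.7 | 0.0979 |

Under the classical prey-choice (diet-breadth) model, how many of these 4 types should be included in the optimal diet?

Rank by E/h (kJ/s): C 8.43, F 2.76, H 2.24, D 0.186. Include each in turn until the next type's E/h falls below the running intake rate.
Rate on top 1: 0.7378. F: 2.76 > 0.7378 → include.
Rate on top 2: 1.943. H: 2.24 > 1.943 → include.
Rate on top 3: 2.055. D: 0.186 < 2.055 → exclude; stop.
Optimal diet: C, F, H — 3 of 4 types.

3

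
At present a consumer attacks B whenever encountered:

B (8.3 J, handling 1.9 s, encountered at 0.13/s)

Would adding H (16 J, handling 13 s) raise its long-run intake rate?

Yes

Intake rate on the current diet: R = (0.13×8.3) / (1 + 0.13×1.9) = 1.079/1.247 = 0.8653 J/s.
H: E/h = 16/13 = 1.231 J/s.
Since 1.231 > R, including H increases the long-run rate.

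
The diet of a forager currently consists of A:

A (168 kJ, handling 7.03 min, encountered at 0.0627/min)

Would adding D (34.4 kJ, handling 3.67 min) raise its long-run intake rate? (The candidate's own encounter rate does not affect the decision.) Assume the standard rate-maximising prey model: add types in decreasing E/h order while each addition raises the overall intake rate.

Yes

Intake rate on the current diet: R = (0.0627×168) / (1 + 0.0627×7.03) = 10.53/1.441 = 7.311 kJ/min.
Profitability of D: 34.4/3.67 = 9.373 kJ/min.
9.373 > 7.311, so adding D raises the average — include it.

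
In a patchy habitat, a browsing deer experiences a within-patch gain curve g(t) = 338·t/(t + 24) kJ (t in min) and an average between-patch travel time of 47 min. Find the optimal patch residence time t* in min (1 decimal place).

Optimal t* satisfies g'(t*) = g(t*)/(T + t*).
g'(t) = 338·24/(t + 24)². Setting 338·24/(t+24)² = 338t/[(t+24)(47+t)] gives 24(47+t) = t(t+24), so t² = 24×47 = 1128.
t* = √1128 = 33.59 min.

33.6 min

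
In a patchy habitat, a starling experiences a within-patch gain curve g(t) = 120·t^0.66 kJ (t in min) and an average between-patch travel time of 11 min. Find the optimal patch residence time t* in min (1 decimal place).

21.4 min

Optimal t* satisfies g'(t*) = g(t*)/(T + t*).
g'(t) = 0.66·120·t^-0.34. Setting 0.66·120·t^-0.34 = 120·t^0.66/(11+t) gives 0.66(11+t) = t, so 0.34·t = 0.66×11.
t* = 0.66×11/0.34 = 21.35 min.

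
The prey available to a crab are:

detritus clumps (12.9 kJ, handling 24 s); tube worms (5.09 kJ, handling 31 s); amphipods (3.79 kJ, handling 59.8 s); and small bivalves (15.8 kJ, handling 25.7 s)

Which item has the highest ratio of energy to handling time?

small bivalves

In descending order of E/h:
small bivalves: 15.8/25.7 = 0.615 kJ/s
detritus clumps: 12.9/24 = 0.537 kJ/s
tube worms: 5.09/31 = 0.164 kJ/s
amphipods: 3.79/59.8 = 0.0634 kJ/s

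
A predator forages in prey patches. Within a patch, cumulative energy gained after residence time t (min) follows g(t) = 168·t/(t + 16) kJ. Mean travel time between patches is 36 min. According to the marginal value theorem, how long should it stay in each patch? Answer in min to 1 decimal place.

24.0 min

Maximise g(t)/(T+t): set derivative to zero → g'(t)(T+t) = g(t).
g'(t) = 168·16/(t + 16)². Setting 168·16/(t+16)² = 168t/[(t+16)(36+t)] gives 16(36+t) = t(t+16), so t² = 16×36 = 576.
t* = √576 = 24 min.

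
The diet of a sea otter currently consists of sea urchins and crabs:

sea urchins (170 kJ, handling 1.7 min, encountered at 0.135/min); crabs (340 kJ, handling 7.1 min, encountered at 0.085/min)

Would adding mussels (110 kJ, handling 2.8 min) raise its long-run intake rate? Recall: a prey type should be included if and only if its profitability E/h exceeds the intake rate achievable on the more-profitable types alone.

Intake rate on the current diet: R = (0.135×170 + 0.085×340) / (1 + 0.135×1.7 + 0.085×7.1) = 51.85/1.833 = 28.29 kJ/min.
Profitability of mussels: 110/2.8 = 39.29 kJ/min.
Since 39.29 > R, including mussels increases the long-run rate.

Yes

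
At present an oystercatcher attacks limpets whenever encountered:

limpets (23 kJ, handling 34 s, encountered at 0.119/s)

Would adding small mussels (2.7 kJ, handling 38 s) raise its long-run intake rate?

Intake rate on the current diet: R = (0.119×23) / (1 + 0.119×34) = 2.737/5.046 = 0.5424 kJ/s.
Profitability of small mussels: 2.7/38 = 0.07105 kJ/s.
Since 0.07105 < R, time spent handling small mussels is better spent searching.

No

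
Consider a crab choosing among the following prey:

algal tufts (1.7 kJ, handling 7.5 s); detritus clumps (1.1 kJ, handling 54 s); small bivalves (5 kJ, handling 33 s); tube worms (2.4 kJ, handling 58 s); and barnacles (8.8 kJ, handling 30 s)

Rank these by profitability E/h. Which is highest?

Profitability E/h (kJ/s): algal tufts = 1.7/7.5 = 0.227, detritus clumps = 1.1/54 = 0.0204, small bivalves = 5/33 = 0.152, tube worms = 2.4/58 = 0.0414, barnacles = 8.8/30 = 0.293.
Ranked: barnacles > algal tufts > small bivalves > tube worms > detritus clumps.

barnacles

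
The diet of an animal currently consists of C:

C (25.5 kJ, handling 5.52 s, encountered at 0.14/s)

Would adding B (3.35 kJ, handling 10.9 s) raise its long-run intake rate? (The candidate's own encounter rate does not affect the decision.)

No

Current rate: (0.14×25.5)/(1 + 0.14×5.52) = 2.014 kJ/s.
Profitability of B: 3.35/10.9 = 0.3073 kJ/s.
0.3073 < 2.014, so adding B would lower the average — exclude it.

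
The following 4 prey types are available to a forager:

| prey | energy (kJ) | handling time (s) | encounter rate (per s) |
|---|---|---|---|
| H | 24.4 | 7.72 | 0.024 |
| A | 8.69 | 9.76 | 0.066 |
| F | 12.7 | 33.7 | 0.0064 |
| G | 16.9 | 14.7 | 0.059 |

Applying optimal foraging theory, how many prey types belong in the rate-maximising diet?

Profitabilities (E/h, kJ/s): H 3.16, G 1.15, A 0.89, F 0.377. Add prey in this order while the next type's profitability exceeds the intake rate on those already taken.
Rate on top 1: 0.4941. G: 1.15 > 0.4941 → include.
Rate on top 2: 0.7711. A: 0.89 > 0.7711 → include.
Rate on top 3: 0.7996. F: 0.377 < 0.7996 → exclude; stop.
Optimal diet: H, G, A — 3 of 4 types.

3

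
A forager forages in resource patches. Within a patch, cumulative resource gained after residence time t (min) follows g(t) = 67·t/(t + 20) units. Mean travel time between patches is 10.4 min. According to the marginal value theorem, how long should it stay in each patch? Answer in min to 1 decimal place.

By the marginal value theorem, leave when the instantaneous gain rate g'(t) equals the habitat-wide average g(t)/(T + t).
g'(t) = 67·20/(t + 20)². Setting 67·20/(t+20)² = 67t/[(t+20)(10.4+t)] gives 20(10.4+t) = t(t+20), so t² = 20×10.4 = 208.
t* = √208 = 14.42 min.

14.4 min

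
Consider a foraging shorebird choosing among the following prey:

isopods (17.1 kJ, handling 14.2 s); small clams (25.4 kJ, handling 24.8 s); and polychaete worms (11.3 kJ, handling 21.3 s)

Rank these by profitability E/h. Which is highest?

isopods

In descending order of E/h:
isopods: 17.1/14.2 = 1.2 kJ/s
small clams: 25.4/24.8 = 1.02 kJ/s
polychaete worms: 11.3/21.3 = 0.531 kJ/s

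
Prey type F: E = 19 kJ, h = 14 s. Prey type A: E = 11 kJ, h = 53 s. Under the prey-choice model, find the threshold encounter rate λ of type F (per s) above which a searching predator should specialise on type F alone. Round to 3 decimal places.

0.013 per s

The zero-one rule: include type A iff E₂/h₂ > λE₁/(1+λh₁). Equality gives the switch point.
λE₁h₂ = E₂ + λE₂h₁ ⇒ λ = E₂/(E₁h₂ − E₂h₁) = 11/(1007 − 154) = 0.0129 per s.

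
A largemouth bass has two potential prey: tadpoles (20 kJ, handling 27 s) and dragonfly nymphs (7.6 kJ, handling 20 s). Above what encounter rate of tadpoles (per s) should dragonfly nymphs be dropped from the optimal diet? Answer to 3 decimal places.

0.039 per s

The zero-one rule: include dragonfly nymphs iff E₂/h₂ > λE₁/(1+λh₁). Equality gives the switch point.
λE₁h₂ = E₂ + λE₂h₁ ⇒ λ = E₂/(E₁h₂ − E₂h₁) = 7.6/(400 − 205.2) = 0.03901 per s.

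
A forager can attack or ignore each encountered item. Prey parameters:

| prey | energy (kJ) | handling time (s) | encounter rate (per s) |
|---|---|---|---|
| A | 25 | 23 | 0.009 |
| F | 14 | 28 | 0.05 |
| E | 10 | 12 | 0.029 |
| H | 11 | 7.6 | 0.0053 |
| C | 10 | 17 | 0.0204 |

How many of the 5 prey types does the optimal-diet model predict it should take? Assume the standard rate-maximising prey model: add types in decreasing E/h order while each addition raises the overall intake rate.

E/h in descending order: H 1.45, A 1.09, E 0.833, C 0.588, F 0.5 kJ/s. The optimal diet is the largest prefix of this list for which every included type satisfies E_i/h_i > R on the types above it.
Rate on top 1: 0.05604. A: 1.09 > 0.05604 → include.
Rate on top 2: 0.2271. E: 0.833 > 0.2271 → include.
Rate on top 3: 0.3594. C: 0.588 > 0.3594 → include.
Rate on top 4: 0.4002. F: 0.5 > 0.4002 → include.
Optimal diet: H, A, E, C, F — 5 of 5 types.

5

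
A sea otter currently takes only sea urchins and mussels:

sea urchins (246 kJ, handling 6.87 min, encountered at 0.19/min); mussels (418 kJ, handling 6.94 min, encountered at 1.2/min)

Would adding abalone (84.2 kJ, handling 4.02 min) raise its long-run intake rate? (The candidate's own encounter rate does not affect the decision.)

Current rate: (0.19×246 + 1.2×418)/(1 + 0.19×6.87 + 1.2×6.94) = 51.57 kJ/min.
Profitability of abalone: 84.2/4.02 = 20.95 kJ/min.
20.95 < 51.57, so adding abalone would lower the average — exclude it.

No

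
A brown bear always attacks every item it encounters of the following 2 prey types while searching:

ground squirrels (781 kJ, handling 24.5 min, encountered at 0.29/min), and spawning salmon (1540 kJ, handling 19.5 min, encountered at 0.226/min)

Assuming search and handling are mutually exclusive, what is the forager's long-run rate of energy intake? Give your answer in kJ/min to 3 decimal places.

45.918 kJ/min

R = Σλ_iE_i / (1 + Σλ_ih_i)
Numerator: 0.29×781 + 0.226×1540 = 574.5
Denominator: 1 + 0.29×24.5 + 0.226×19.5 = 12.51
R = 574.5/12.51 = 45.92 kJ/min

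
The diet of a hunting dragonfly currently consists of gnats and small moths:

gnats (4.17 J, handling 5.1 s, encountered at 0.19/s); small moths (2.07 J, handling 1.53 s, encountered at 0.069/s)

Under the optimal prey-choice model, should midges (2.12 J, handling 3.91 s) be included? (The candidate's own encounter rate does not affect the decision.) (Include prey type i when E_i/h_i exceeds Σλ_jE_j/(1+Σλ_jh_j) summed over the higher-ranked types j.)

Current rate: (0.19×4.17 + 0.069×2.07)/(1 + 0.19×5.1 + 0.069×1.53) = 0.4508 J/s.
midges: E/h = 2.12/3.91 = 0.5422 J/s.
0.5422 > 0.4508, so adding midges raises the average — include it.

Yes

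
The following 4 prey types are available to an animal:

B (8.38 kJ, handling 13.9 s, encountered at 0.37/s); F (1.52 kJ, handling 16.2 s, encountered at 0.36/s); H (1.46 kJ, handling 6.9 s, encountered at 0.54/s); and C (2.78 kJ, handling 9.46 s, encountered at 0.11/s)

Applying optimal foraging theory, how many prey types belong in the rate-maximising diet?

Profitabilities (E/h, kJ/s): B 0.603, C 0.294, H 0.212, F 0.0938. Add prey in this order while the next type's profitability exceeds the intake rate on those already taken.
Rate on top 1: 0.5047. C: 0.294 < 0.5047 → exclude; stop.
Optimal diet: B — 1 of 4 types.

1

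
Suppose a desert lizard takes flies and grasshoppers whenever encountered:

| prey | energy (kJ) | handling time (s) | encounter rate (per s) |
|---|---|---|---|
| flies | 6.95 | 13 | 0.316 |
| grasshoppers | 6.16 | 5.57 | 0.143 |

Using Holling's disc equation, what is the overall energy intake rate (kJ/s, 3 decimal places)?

0.521 kJ/s

R = (0.316×6.95 + 0.143×6.16) / (1 + 0.316×13 + 0.143×5.57) = 3.077/5.905 = 0.5211 kJ/s.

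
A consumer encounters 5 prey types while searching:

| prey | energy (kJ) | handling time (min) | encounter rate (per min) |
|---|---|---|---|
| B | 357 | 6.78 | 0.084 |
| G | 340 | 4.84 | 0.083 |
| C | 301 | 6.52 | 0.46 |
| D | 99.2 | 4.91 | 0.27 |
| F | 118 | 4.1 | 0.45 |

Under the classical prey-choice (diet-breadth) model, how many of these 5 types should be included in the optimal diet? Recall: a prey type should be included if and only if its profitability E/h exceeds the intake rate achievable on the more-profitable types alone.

3

Rank by E/h (kJ/min): G 70.2, B 52.7, C 46.2, F 28.8, D 20.2. Include each in turn until the next type's E/h falls below the running intake rate.
Rate on top 1: 20.13. B: 52.7 > 20.13 → include.
Rate on top 2: 29.53. C: 46.2 > 29.53 → include.
Rate on top 3: 39.57. F: 28.8 < 39.57 → exclude; stop.
Optimal diet: G, B, C — 3 of 5 types.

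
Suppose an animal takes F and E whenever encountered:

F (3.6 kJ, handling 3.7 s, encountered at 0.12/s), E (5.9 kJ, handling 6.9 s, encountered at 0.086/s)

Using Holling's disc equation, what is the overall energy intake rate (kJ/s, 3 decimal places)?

0.461 kJ/s

Energy encountered per unit search time: 0.12×3.6 + 0.086×5.9 = 0.9394 kJ/s.
Handling time per unit search time: 0.12×3.7 + 0.086×6.9 = 1.037.
Rate = 0.9394/(1 + 1.037) = 0.4611 kJ/s.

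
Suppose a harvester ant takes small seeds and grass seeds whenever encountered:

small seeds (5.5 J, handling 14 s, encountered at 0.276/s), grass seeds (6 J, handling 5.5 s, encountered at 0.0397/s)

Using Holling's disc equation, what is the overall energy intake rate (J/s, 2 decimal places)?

0.35 J/s

R = (0.276×5.5 + 0.0397×6) / (1 + 0.276×14 + 0.0397×5.5) = 1.756/5.082 = 0.3455 J/s.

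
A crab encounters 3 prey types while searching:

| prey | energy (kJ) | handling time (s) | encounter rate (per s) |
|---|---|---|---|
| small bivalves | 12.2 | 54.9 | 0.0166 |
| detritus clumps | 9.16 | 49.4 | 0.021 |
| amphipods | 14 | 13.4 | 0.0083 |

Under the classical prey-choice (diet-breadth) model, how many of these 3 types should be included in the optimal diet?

E/h in descending order: amphipods 1.04, small bivalves 0.222, detritus clumps 0.185 kJ/s. The optimal diet is the largest prefix of this list for which every included type satisfies E_i/h_i > R on the types above it.
Rate on top 1: 0.1046. small bivalves: 0.222 > 0.1046 → include.
Rate on top 2: 0.1576. detritus clumps: 0.185 > 0.1576 → include.
Optimal diet: amphipods, small bivalves, detritus clumps — 3 of 3 types.

3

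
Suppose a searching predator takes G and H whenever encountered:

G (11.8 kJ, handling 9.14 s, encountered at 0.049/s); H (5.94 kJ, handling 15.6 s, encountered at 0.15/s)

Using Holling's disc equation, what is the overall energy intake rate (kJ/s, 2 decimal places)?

R = (0.049×11.8 + 0.15×5.94) / (1 + 0.049×9.14 + 0.15×15.6) = 1.469/3.788 = 0.3879 kJ/s.

0.39 kJ/s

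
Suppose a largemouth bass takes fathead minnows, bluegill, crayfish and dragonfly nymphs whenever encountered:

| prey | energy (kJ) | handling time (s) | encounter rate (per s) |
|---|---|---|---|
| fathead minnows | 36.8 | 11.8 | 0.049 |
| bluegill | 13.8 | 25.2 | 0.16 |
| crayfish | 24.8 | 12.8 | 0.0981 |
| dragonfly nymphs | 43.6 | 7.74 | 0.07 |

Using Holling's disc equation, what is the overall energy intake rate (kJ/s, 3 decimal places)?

Energy encountered per unit search time: 0.049×36.8 + 0.16×13.8 + 0.0981×24.8 + 0.07×43.6 = 9.496 kJ/s.
Handling time per unit search time: 0.049×11.8 + 0.16×25.2 + 0.0981×12.8 + 0.07×7.74 = 6.408.
Rate = 9.496/(1 + 6.408) = 1.282 kJ/s.

1.282 kJ/s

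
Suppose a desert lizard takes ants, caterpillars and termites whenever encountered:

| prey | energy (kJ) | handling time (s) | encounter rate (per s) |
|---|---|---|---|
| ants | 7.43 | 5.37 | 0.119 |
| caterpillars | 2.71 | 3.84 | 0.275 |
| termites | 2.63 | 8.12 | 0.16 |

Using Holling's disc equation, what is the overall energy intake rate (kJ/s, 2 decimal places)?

Energy encountered per unit search time: 0.119×7.43 + 0.275×2.71 + 0.16×2.63 = 2.05 kJ/s.
Handling time per unit search time: 0.119×5.37 + 0.275×3.84 + 0.16×8.12 = 2.994.
Rate = 2.05/(1 + 2.994) = 0.5133 kJ/s.

0.51 kJ/s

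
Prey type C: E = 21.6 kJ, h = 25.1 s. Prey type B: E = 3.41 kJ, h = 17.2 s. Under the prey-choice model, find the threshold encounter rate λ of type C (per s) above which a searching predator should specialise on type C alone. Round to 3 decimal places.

0.012 per s

Drop type B once their profitability E₂/h₂ falls below the rate achievable on type C alone: E₂/h₂ = λE₁/(1 + λh₁).
Solve for λ: λE₁h₂ = E₂(1 + λh₁) → λ(E₁h₂ − E₂h₁) = E₂ → λ = E₂/(E₁h₂ − E₂h₁).
λ = 3.41/(21.6×17.2 − 3.41×25.1) = 3.41/285.9 = 0.01193 per s.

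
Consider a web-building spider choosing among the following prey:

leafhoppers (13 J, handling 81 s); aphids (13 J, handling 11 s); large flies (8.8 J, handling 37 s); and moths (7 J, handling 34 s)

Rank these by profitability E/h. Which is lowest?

In descending order of E/h:
aphids: 13/11 = 1.18 J/s
large flies: 8.8/37 = 0.238 J/s
moths: 7/34 = 0.206 J/s
leafhoppers: 13/81 = 0.16 J/s

leafhoppers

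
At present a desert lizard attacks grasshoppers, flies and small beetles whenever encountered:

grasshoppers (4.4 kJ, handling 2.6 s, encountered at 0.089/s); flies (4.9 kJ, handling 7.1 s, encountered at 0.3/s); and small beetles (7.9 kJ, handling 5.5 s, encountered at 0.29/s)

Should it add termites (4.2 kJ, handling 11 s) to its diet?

No

Intake rate on the current diet: R = (0.089×4.4 + 0.3×4.9 + 0.29×7.9) / (1 + 0.089×2.6 + 0.3×7.1 + 0.29×5.5) = 4.153/4.956 = 0.8378 kJ/s.
Profitability of termites: 4.2/11 = 0.3818 kJ/s.
Since 0.3818 < R, time spent handling termites is better spent searching.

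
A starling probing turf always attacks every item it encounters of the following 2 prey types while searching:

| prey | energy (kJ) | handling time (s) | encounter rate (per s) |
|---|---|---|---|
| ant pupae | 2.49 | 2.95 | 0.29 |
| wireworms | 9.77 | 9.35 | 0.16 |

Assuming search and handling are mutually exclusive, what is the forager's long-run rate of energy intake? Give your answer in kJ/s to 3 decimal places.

Energy encountered per unit search time: 0.29×2.49 + 0.16×9.77 = 2.285 kJ/s.
Handling time per unit search time: 0.29×2.95 + 0.16×9.35 = 2.352.
Rate = 2.285/(1 + 2.352) = 0.6819 kJ/s.

0.682 kJ/s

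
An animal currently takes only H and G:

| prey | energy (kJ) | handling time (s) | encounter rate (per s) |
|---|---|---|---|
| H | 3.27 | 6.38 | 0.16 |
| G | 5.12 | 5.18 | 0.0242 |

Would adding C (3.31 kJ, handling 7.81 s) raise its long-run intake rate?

Current rate: (0.16×3.27 + 0.0242×5.12)/(1 + 0.16×6.38 + 0.0242×5.18) = 0.3015 kJ/s.
Profitability of C: 3.31/7.81 = 0.4238 kJ/s.
Since 0.4238 > R, including C increases the long-run rate.

Yes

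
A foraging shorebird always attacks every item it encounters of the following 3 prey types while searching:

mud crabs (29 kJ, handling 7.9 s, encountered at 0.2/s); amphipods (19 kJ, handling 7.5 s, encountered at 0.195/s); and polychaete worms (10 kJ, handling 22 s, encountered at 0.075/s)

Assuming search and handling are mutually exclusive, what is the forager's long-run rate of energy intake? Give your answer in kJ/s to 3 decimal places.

Energy encountered per unit search time: 0.2×29 + 0.195×19 + 0.075×10 = 10.26 kJ/s.
Handling time per unit search time: 0.2×7.9 + 0.195×7.5 + 0.075×22 = 4.692.
Rate = 10.26/(1 + 4.692) = 1.801 kJ/s.

1.801 kJ/s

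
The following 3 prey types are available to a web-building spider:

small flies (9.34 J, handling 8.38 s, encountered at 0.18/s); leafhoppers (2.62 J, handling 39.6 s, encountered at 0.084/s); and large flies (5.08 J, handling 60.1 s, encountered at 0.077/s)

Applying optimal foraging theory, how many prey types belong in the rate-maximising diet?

1

Rank by E/h (J/s): small flies 1.11, large flies 0.0845, leafhoppers 0.0662. Include each in turn until the next type's E/h falls below the running intake rate.
Rate on top 1: 0.6702. large flies: 0.0845 < 0.6702 → exclude; stop.
Optimal diet: small flies — 1 of 3 types.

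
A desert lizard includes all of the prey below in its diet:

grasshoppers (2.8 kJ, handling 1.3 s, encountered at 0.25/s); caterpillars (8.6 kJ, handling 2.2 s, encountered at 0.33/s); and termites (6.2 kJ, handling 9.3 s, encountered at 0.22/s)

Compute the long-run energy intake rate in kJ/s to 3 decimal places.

R = Σλ_iE_i / (1 + Σλ_ih_i)
Numerator: 0.25×2.8 + 0.33×8.6 + 0.22×6.2 = 4.902
Denominator: 1 + 0.25×1.3 + 0.33×2.2 + 0.22×9.3 = 4.097
R = 4.902/4.097 = 1.196 kJ/s

1.196 kJ/s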